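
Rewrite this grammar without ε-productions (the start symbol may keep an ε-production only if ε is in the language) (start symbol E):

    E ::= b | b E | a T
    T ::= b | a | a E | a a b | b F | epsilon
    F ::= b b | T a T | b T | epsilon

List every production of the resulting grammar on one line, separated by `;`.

Nullable nonterminals: {F, T}.
ε ∉ L(G), so no ε-production is kept.
For each production, add variants omitting each subset of nullable occurrences: E → a T gives a T | a. F → T a T gives T a T | T a | a T | a. F → b T gives b T | b.

E ::= b | b E | a T | a; T ::= b | a | a E | a a b | b F; F ::= b b | T a T | T a | a T | a | b T | b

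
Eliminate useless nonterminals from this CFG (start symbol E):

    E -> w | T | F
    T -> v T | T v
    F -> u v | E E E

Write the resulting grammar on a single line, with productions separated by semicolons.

E -> w | F; F -> u v | E E E

Generating nonterminals: {E, F}.
Reachable from E after that: {E, F}.
Removed useless symbols: {T} and every production mentioning them.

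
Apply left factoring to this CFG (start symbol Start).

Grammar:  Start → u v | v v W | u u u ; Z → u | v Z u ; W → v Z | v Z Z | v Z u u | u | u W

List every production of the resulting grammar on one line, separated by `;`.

Start has alternatives sharing prefix 'u': factor to Start → u Start1 with Start1 → v | u u.
W has alternatives sharing prefix 'v Z': factor to W → v Z W1 with W1 → ε | Z | u u.
W has alternatives sharing prefix 'u': factor to W → u W2 with W2 → ε | W.

Start → v v W | u Start1; Z → u | v Z u; W → v Z W1 | u W2; Start1 → v | u u; W1 → ε | Z | u u; W2 → ε | W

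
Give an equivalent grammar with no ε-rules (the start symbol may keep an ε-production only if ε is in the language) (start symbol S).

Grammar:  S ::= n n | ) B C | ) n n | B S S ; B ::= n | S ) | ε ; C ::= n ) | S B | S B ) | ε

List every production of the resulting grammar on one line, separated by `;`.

S ::= n n | ) B C | ) B | ) C | ) | ) n n | B S S | S S; B ::= n | S ); C ::= n ) | S B | S | S B ) | S )

The nullable symbols are {B, C}.
ε ∉ L(G), so no ε-production is kept.
For each production, add variants omitting each subset of nullable occurrences: S → ) B C gives ) B C | ) B | ) C | ). S → B S S gives B S S | S S. C → S B gives S B | S. C → S B ) gives S B ) | S ).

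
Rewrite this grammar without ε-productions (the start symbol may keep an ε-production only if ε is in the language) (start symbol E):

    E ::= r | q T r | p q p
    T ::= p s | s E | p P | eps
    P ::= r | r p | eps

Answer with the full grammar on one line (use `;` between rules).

Nullable nonterminals: {P, T}.
ε ∉ L(G), so no ε-production is kept.
Expand every rule over subsets of its nullable positions: E → q T r gives q T r | q r. T → p P gives p P | p.

E ::= r | q T r | q r | p q p; T ::= p s | s E | p P | p; P ::= r | r p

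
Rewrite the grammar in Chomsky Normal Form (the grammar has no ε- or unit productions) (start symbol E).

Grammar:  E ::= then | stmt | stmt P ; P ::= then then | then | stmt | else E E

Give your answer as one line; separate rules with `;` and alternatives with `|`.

Introduce a nonterminal for each terminal appearing in a rule of length ≥ 2: X1 → stmt, X2 → then, X3 → else.
Binarize each right-hand side of length ≥ 3 by chaining fresh nonterminals (Y1, Y2, …): affected rules were P → X3 E E.

E ::= then | stmt | X1 P; P ::= X2 X2 | then | stmt | X3 Y1; X1 ::= stmt; X2 ::= then; X3 ::= else; Y1 ::= E E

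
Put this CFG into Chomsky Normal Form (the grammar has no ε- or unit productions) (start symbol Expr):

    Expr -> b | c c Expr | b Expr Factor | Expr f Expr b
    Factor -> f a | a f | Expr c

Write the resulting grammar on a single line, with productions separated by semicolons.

Expr -> b | X1 Y1 | X2 Y2 | Expr Y3; Factor -> X3 X4 | X4 X3 | Expr X1; X1 -> c; X2 -> b; X3 -> f; X4 -> a; Y1 -> X1 Expr; Y2 -> Expr Factor; Y3 -> X3 Y4; Y4 -> Expr X2

Introduce a nonterminal for each terminal appearing in a rule of length ≥ 2: X1 → c, X2 → b, X3 → f, X4 → a.
Binarize each right-hand side of length ≥ 3 by chaining fresh nonterminals (Y1, Y2, …): affected rules were Expr → X1 X1 Expr; Expr → X2 Expr Factor; Expr → Expr X3 Expr X2.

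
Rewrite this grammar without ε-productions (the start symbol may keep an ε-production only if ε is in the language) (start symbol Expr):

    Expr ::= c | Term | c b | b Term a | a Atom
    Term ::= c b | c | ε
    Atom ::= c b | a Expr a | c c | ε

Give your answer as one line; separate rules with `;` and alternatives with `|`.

Nullable nonterminals: {Atom, Expr, Term}.
ε ∈ L(G) since Expr is nullable, so keep Expr → ε.
For each production, add variants omitting each subset of nullable occurrences: Expr → b Term a gives b Term a | b a. Expr → a Atom gives a Atom | a. Atom → a Expr a gives a Expr a | a a.

Expr ::= c | Term | c b | b Term a | b a | a Atom | a | ε; Term ::= c b | c; Atom ::= c b | a Expr a | a a | c c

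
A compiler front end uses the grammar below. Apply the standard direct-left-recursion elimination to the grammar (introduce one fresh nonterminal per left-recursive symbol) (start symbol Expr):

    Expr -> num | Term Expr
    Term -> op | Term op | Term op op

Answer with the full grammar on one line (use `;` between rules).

Left recursion appears on Term.
For Term: α = {op, op op}, β = {op}. Rewrite as Term → β Term1 and Term1 → α Term1 | ε.

Expr -> num | Term Expr; Term -> op Term1; Term1 -> op Term1 | op op Term1 | ε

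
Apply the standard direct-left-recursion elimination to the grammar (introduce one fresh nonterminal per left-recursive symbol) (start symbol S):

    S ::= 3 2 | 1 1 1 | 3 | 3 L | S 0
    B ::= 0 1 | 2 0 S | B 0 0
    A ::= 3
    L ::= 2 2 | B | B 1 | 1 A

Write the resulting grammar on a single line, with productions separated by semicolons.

Directly left-recursive nonterminals: S, B.
For S: α = {0}, β = {3 2, 1 1 1, 3, 3 L}. Rewrite as S → β S' and S' → α S' | ε.
For B: α = {0 0}, β = {0 1, 2 0 S}. Rewrite as B → β B' and B' → α B' | ε.

S ::= 3 2 S' | 1 1 1 S' | 3 S' | 3 L S'; B ::= 0 1 B' | 2 0 S B'; A ::= 3; L ::= 2 2 | B | B 1 | 1 A; S' ::= 0 S' | epsilon; B' ::= 0 0 B' | epsilon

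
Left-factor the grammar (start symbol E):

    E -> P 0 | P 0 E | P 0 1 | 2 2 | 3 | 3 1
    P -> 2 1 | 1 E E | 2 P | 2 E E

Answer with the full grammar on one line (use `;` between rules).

E has alternatives sharing prefix 'P 0': factor to E → P 0 E' with E' → ε | E | 1.
E has alternatives sharing prefix '3': factor to E → 3 E'' with E'' → ε | 1.
P has alternatives sharing prefix '2': factor to P → 2 P' with P' → 1 | P | E E.

E -> 2 2 | P 0 E' | 3 E''; P -> 1 E E | 2 P'; E' -> ε | E | 1; E'' -> ε | 1; P' -> 1 | P | E E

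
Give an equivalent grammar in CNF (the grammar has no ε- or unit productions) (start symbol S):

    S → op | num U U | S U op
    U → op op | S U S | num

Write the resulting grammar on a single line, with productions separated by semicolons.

Introduce a nonterminal for each terminal appearing in a rule of length ≥ 2: X1 → num, X2 → op.
Binarize each right-hand side of length ≥ 3 by chaining fresh nonterminals (Y1, Y2, …): affected rules were S → X1 U U; S → S U X2; U → S U S.

S → op | X1 Y1 | S Y2; U → X2 X2 | S Y3 | num; X1 → num; X2 → op; Y1 → U U; Y2 → U X2; Y3 → U S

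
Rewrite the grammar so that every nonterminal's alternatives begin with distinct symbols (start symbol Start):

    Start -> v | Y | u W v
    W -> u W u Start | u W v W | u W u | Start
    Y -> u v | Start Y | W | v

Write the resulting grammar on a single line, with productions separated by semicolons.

W has alternatives sharing prefix 'u W': factor to W → u W W1 with W1 → u Start | v W | u.
W1 has alternatives sharing prefix 'u': factor to W1 → u W11 with W11 → Start | ε.

Start -> v | Y | u W v; W -> Start | u W W1; Y -> u v | Start Y | W | v; W1 -> v W | u W11; W11 -> Start | ε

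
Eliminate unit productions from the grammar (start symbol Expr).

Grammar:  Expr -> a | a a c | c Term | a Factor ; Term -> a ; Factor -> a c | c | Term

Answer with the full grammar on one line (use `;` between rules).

Unit pairs: Factor ⇒* {Term}.
For each unit pair (A, B), copy every non-unit production of B to A, then drop all unit productions.

Expr -> a | a a c | c Term | a Factor; Term -> a; Factor -> a | a c | c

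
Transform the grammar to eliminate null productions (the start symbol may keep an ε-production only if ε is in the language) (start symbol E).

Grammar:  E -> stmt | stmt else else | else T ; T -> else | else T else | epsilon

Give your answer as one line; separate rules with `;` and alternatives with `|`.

Nullable set = {T}.
ε ∉ L(G), so no ε-production is kept.
For each production, add variants omitting each subset of nullable occurrences: E → else T gives else T | else. T → else T else gives else T else | else else.

E -> stmt | stmt else else | else T | else; T -> else | else T else | else else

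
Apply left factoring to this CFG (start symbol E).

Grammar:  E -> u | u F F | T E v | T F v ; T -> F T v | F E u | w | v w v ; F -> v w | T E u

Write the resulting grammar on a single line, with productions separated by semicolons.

E -> u E' | T E''; T -> w | v w v | F T'; F -> v w | T E u; E' -> ε | F F; E'' -> E v | F v; T' -> T v | E u

E has alternatives sharing prefix 'u': factor to E → u E' with E' → ε | F F.
E has alternatives sharing prefix 'T': factor to E → T E'' with E'' → E v | F v.
T has alternatives sharing prefix 'F': factor to T → F T' with T' → T v | E u.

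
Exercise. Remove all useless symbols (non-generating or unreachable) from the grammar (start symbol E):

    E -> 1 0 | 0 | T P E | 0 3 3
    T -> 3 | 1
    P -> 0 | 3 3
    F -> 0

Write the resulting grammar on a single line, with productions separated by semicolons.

Generating nonterminals: {E, F, P, T}.
Reachable from E after that: {E, P, T}.
Removed useless symbols: {F} and every production mentioning them.

E -> 1 0 | 0 | T P E | 0 3 3; T -> 3 | 1; P -> 0 | 3 3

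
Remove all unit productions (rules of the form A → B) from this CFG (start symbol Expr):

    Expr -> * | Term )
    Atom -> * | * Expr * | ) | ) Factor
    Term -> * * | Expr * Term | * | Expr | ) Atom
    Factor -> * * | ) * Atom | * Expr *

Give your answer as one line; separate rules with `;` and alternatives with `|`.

Unit pairs: Term ⇒* {Expr}.
For each unit pair (A, B), copy every non-unit production of B to A, then drop all unit productions.

Expr -> * | Term ); Atom -> * | * Expr * | ) | ) Factor; Term -> * * | Expr * Term | * | ) Atom | Term ); Factor -> * * | ) * Atom | * Expr *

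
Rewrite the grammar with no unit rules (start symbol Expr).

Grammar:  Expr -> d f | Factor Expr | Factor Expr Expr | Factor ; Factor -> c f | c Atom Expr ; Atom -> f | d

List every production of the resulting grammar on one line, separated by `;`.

Expr -> c f | c Atom Expr | d f | Factor Expr | Factor Expr Expr; Factor -> c f | c Atom Expr; Atom -> f | d

Unit pairs: Expr ⇒* {Factor}.
Replace each nonterminal's rules with the union of the non-unit rules of every nonterminal it unit-derives.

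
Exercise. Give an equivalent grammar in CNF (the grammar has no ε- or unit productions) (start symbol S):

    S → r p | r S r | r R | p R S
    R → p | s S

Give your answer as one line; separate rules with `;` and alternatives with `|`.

Introduce a nonterminal for each terminal appearing in a rule of length ≥ 2: X1 → r, X2 → p, X3 → s.
Binarize each right-hand side of length ≥ 3 by chaining fresh nonterminals (Y1, Y2, …): affected rules were S → X1 S X1; S → X2 R S.

S → X1 X2 | X1 Y1 | X1 R | X2 Y2; R → p | X3 S; X1 → r; X2 → p; X3 → s; Y1 → S X1; Y2 → R S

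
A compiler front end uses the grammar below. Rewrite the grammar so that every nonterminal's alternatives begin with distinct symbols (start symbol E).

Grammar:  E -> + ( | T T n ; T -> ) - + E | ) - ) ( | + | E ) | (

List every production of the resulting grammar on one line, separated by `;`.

E -> + ( | T T n; T -> + | E ) | ( | ) - T'; T' -> + E | ) (

T has alternatives sharing prefix ') -': factor to T → ) - T' with T' → + E | ) (.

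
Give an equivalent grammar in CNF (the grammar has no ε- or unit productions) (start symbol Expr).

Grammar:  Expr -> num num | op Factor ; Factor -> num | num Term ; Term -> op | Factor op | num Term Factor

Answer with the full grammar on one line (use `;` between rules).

Introduce a nonterminal for each terminal appearing in a rule of length ≥ 2: X1 → num, X2 → op.
Binarize each right-hand side of length ≥ 3 by chaining fresh nonterminals (Y1, Y2, …): affected rules were Term → X1 Term Factor.

Expr -> X1 X1 | X2 Factor; Factor -> num | X1 Term; Term -> op | Factor X2 | X1 Y1; X1 -> num; X2 -> op; Y1 -> Term Factor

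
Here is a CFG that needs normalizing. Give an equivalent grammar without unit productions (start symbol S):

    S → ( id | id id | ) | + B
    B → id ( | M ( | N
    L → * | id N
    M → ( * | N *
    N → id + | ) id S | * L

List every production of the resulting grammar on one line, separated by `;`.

Unit pairs: B ⇒* {N}.
Replace each nonterminal's rules with the union of the non-unit rules of every nonterminal it unit-derives.

S → ( id | id id | ) | + B; B → id ( | M ( | id + | ) id S | * L; L → * | id N; M → ( * | N *; N → id + | ) id S | * L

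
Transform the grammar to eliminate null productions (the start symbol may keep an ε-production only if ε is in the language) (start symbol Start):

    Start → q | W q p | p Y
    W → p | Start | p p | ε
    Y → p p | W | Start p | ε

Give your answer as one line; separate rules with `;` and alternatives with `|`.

Nullable set = {W, Y}.
ε ∉ L(G), so no ε-production is kept.
Expand every rule over subsets of its nullable positions: Start → W q p gives W q p | q p. Start → p Y gives p Y | p.

Start → q | W q p | q p | p Y | p; W → p | Start | p p; Y → p p | W | Start p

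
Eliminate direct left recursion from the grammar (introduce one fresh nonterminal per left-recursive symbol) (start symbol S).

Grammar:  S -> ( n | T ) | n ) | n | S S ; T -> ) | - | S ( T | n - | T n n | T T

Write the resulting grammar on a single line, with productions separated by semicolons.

Left recursion appears on S, T.
For S: α = {S}, β = {( n, T ), n ), n}. Rewrite as S → β S' and S' → α S' | ε.
For T: α = {n n, T}, β = {), -, S ( T, n -}. Rewrite as T → β T' and T' → α T' | ε.

S -> ( n S' | T ) S' | n ) S' | n S'; T -> ) T' | - T' | S ( T T' | n - T'; S' -> S S' | ε; T' -> n n T' | T T' | ε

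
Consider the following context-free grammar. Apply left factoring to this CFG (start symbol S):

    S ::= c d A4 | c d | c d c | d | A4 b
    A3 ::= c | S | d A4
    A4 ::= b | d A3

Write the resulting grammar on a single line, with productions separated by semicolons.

S ::= d | A4 b | c d S'; A3 ::= c | S | d A4; A4 ::= b | d A3; S' ::= A4 | ε | c

S has alternatives sharing prefix 'c d': factor to S → c d S' with S' → A4 | ε | c.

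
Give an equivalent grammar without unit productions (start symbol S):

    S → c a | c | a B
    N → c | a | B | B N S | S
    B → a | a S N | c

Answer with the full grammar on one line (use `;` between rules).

S → c a | c | a B; N → a | a S N | c | c a | a B | B N S; B → a | a S N | c

Unit pairs: N ⇒* {B, S}.
Replace each nonterminal's rules with the union of the non-unit rules of every nonterminal it unit-derives.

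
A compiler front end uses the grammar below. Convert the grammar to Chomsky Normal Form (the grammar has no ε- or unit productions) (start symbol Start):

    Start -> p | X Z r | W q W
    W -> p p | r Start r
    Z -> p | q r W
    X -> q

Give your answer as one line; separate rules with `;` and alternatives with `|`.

Introduce a nonterminal for each terminal appearing in a rule of length ≥ 2: X1 → r, X2 → q, X3 → p.
Binarize each right-hand side of length ≥ 3 by chaining fresh nonterminals (Y1, Y2, …): affected rules were Start → X Z X1; Start → W X2 W; W → X1 Start X1; Z → X2 X1 W.

Start -> p | X Y1 | W Y2; W -> X3 X3 | X1 Y3; Z -> p | X2 Y4; X -> q; X1 -> r; X2 -> q; X3 -> p; Y1 -> Z X1; Y2 -> X2 W; Y3 -> Start X1; Y4 -> X1 W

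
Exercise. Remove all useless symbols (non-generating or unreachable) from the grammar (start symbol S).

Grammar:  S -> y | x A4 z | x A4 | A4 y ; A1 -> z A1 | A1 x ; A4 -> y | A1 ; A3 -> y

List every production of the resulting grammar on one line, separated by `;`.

Generating nonterminals: {A3, A4, S}.
Reachable from S after that: {A4, S}.
Removed useless symbols: {A1, A3} and every production mentioning them.

S -> y | x A4 z | x A4 | A4 y; A4 -> y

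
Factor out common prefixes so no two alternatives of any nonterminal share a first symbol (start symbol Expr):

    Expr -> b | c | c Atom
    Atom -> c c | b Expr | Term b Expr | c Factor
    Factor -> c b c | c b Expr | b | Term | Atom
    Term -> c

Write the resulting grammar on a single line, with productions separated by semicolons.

Expr has alternatives sharing prefix 'c': factor to Expr → c Expr1 with Expr1 → ε | Atom.
Atom has alternatives sharing prefix 'c': factor to Atom → c Atom1 with Atom1 → c | Factor.
Factor has alternatives sharing prefix 'c b': factor to Factor → c b Factor1 with Factor1 → c | Expr.

Expr -> b | c Expr1; Atom -> b Expr | Term b Expr | c Atom1; Factor -> b | Term | Atom | c b Factor1; Term -> c; Expr1 -> ε | Atom; Atom1 -> c | Factor; Factor1 -> c | Expr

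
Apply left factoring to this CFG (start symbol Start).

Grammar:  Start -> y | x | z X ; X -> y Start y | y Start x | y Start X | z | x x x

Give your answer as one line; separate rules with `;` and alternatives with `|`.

Start -> y | x | z X; X -> z | x x x | y Start X1; X1 -> y | x | X

X has alternatives sharing prefix 'y Start': factor to X → y Start X1 with X1 → y | x | X.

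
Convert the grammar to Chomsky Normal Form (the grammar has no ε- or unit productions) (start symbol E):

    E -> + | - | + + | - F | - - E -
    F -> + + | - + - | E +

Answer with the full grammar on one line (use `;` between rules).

Introduce a nonterminal for each terminal appearing in a rule of length ≥ 2: X1 → +, X2 → -.
Binarize each right-hand side of length ≥ 3 by chaining fresh nonterminals (Y1, Y2, …): affected rules were E → X2 X2 E X2; F → X2 X1 X2.

E -> + | - | X1 X1 | X2 F | X2 Y1; F -> X1 X1 | X2 Y3 | E X1; X1 -> +; X2 -> -; Y1 -> X2 Y2; Y2 -> E X2; Y3 -> X1 X2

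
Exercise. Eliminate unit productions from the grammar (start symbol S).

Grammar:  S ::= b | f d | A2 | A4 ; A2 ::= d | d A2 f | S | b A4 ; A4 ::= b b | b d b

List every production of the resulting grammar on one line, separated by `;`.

S ::= b b | b d b | d | d A2 f | b A4 | b | f d; A2 ::= b b | b d b | d | d A2 f | b A4 | b | f d; A4 ::= b b | b d b

Unit pairs: A2 ⇒* {A4, S}; S ⇒* {A2, A4}.
For every A with A ⇒* B via unit rules, add B's non-unit alternatives to A; then delete every rule of the form X → Y.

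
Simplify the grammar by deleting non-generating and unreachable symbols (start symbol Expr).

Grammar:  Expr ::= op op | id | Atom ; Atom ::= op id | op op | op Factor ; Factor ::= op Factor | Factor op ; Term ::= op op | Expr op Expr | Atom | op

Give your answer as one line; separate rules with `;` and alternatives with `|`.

Generating nonterminals: {Atom, Expr, Term}.
Reachable from Expr after that: {Atom, Expr}.
Removed useless symbols: {Factor, Term} and every production mentioning them.

Expr ::= op op | id | Atom; Atom ::= op id | op op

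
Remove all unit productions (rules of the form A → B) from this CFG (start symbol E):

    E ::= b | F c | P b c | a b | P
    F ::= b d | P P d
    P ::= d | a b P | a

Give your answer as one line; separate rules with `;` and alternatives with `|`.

E ::= b | F c | P b c | a b | d | a b P | a; F ::= b d | P P d; P ::= d | a b P | a

Unit pairs: E ⇒* {P}.
Replace each nonterminal's rules with the union of the non-unit rules of every nonterminal it unit-derives.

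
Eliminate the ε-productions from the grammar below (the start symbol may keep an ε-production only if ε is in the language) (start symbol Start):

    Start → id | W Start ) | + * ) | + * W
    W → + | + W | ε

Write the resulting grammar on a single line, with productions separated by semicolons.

Start → id | W Start ) | Start ) | + * ) | + * W | + *; W → + | + W

Nullable nonterminals: {W}.
ε ∉ L(G), so no ε-production is kept.
Add the nullable-subset variants: Start → W Start ) gives W Start ) | Start ). Start → + * W gives + * W | + *.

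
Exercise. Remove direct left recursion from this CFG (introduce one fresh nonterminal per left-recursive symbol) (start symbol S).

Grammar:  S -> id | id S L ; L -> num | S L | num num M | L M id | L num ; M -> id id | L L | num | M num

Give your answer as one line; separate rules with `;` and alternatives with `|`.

S -> id | id S L; L -> num L' | S L L' | num num M L'; M -> id id M' | L L M' | num M'; L' -> M id L' | num L' | ε; M' -> num M' | ε

Directly left-recursive nonterminals: L, M.
For L: α = {M id, num}, β = {num, S L, num num M}. Rewrite as L → β L' and L' → α L' | ε.
For M: α = {num}, β = {id id, L L, num}. Rewrite as M → β M' and M' → α M' | ε.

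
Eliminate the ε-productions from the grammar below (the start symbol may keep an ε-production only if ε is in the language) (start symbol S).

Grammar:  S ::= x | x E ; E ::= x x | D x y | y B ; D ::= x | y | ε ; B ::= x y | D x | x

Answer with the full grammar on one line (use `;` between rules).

S ::= x | x E; E ::= x x | D x y | x y | y B; D ::= x | y; B ::= x y | D x | x

Nullable set = {D}.
ε ∉ L(G), so no ε-production is kept.
For each production, add variants omitting each subset of nullable occurrences: E → D x y gives D x y | x y. B → D x gives D x | x.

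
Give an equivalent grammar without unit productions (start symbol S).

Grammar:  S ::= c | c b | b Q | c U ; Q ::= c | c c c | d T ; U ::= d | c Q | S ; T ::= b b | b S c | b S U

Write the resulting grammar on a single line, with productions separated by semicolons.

S ::= c | c b | b Q | c U; Q ::= c | c c c | d T; U ::= d | c Q | c | c b | b Q | c U; T ::= b b | b S c | b S U

Unit pairs: U ⇒* {S}.
Replace each nonterminal's rules with the union of the non-unit rules of every nonterminal it unit-derives.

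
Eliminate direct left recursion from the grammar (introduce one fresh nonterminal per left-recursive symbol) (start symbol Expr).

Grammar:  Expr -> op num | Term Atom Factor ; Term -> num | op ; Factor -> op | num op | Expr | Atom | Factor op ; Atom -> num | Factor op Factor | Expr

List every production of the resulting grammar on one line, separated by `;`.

Left recursion appears on Factor.
For Factor: α = {op}, β = {op, num op, Expr, Atom}. Rewrite as Factor → β Factor1 and Factor1 → α Factor1 | ε.

Expr -> op num | Term Atom Factor; Term -> num | op; Factor -> op Factor1 | num op Factor1 | Expr Factor1 | Atom Factor1; Atom -> num | Factor op Factor | Expr; Factor1 -> op Factor1 | ε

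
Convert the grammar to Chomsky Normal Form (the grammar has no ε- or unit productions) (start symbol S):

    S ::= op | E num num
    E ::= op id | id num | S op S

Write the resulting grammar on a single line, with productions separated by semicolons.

Introduce a nonterminal for each terminal appearing in a rule of length ≥ 2: X1 → num, X2 → op, X3 → id.
Binarize each right-hand side of length ≥ 3 by chaining fresh nonterminals (Y1, Y2, …): affected rules were S → E X1 X1; E → S X2 S.

S ::= op | E Y1; E ::= X2 X3 | X3 X1 | S Y2; X1 ::= num; X2 ::= op; X3 ::= id; Y1 ::= X1 X1; Y2 ::= X2 S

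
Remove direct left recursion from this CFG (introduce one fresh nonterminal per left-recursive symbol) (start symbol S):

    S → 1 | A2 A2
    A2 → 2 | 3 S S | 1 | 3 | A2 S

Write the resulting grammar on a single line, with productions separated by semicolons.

A2 is directly left-recursive.
For A2: α = {S}, β = {2, 3 S S, 1, 3}. Rewrite as A2 → β A2' and A2' → α A2' | ε.

S → 1 | A2 A2; A2 → 2 A2' | 3 S S A2' | 1 A2' | 3 A2'; A2' → S A2' | epsilon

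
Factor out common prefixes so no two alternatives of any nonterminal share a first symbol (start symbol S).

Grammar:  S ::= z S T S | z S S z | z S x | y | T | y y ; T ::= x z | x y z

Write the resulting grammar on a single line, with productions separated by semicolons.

S ::= T | z S S' | y S''; T ::= x T'; S' ::= T S | S z | x; S'' ::= ε | y; T' ::= z | y z

S has alternatives sharing prefix 'z S': factor to S → z S S' with S' → T S | S z | x.
S has alternatives sharing prefix 'y': factor to S → y S'' with S'' → ε | y.
T has alternatives sharing prefix 'x': factor to T → x T' with T' → z | y z.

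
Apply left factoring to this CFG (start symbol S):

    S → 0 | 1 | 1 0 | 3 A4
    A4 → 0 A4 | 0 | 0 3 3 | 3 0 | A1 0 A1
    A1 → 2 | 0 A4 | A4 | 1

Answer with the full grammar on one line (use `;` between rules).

S has alternatives sharing prefix '1': factor to S → 1 S' with S' → ε | 0.
A4 has alternatives sharing prefix '0': factor to A4 → 0 A4' with A4' → A4 | ε | 3 3.

S → 0 | 3 A4 | 1 S'; A4 → 3 0 | A1 0 A1 | 0 A4'; A1 → 2 | 0 A4 | A4 | 1; S' → ε | 0; A4' → A4 | ε | 3 3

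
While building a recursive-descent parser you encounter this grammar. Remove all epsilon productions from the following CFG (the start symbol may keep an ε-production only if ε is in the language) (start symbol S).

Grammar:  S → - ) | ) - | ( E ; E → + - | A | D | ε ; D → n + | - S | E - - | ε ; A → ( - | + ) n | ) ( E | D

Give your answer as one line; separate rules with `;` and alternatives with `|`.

S → - ) | ) - | ( E | (; E → + - | A | D; D → n + | - S | E - - | - -; A → ( - | + ) n | ) ( E | ) ( | D

The nullable symbols are {A, D, E}.
ε ∉ L(G), so no ε-production is kept.
Expand every rule over subsets of its nullable positions: S → ( E gives ( E | (. D → E - - gives E - - | - -. A → ) ( E gives ) ( E | ) (.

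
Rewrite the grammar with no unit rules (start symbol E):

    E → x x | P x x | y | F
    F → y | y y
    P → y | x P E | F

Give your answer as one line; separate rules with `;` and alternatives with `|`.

Unit pairs: E ⇒* {F}; P ⇒* {F}.
For every A with A ⇒* B via unit rules, add B's non-unit alternatives to A; then delete every rule of the form X → Y.

E → x x | P x x | y | y y; F → y | y y; P → y | y y | x P E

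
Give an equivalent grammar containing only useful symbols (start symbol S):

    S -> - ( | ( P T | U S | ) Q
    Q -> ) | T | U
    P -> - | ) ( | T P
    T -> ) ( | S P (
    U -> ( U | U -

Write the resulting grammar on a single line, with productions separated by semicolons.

Generating nonterminals: {P, Q, S, T}.
Reachable from S after that: {P, Q, S, T}.
Removed useless symbols: {U} and every production mentioning them.

S -> - ( | ( P T | ) Q; Q -> ) | T; P -> - | ) ( | T P; T -> ) ( | S P (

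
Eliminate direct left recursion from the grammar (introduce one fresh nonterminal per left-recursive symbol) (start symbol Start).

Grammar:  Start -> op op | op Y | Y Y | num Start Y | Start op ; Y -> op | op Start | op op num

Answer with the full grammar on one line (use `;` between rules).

Directly left-recursive nonterminal: Start.
For Start: α = {op}, β = {op op, op Y, Y Y, num Start Y}. Rewrite as Start → β Start1 and Start1 → α Start1 | ε.

Start -> op op Start1 | op Y Start1 | Y Y Start1 | num Start Y Start1; Y -> op | op Start | op op num; Start1 -> op Start1 | ε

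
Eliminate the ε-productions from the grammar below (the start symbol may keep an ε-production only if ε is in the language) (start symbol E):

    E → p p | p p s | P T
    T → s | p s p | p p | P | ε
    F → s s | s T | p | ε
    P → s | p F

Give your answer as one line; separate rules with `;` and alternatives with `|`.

E → p p | p p s | P T | P; T → s | p s p | p p | P; F → s s | s T | s | p; P → s | p F | p

Nullable nonterminals: {F, T}.
ε ∉ L(G), so no ε-production is kept.
Expand every rule over subsets of its nullable positions: E → P T gives P T | P. F → s T gives s T | s. P → p F gives p F | p.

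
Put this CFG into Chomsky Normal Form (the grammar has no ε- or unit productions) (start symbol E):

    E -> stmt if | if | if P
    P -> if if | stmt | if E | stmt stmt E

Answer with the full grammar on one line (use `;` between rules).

E -> X1 X2 | if | X2 P; P -> X2 X2 | stmt | X2 E | X1 Y1; X1 -> stmt; X2 -> if; Y1 -> X1 E

Introduce a nonterminal for each terminal appearing in a rule of length ≥ 2: X1 → stmt, X2 → if.
Binarize each right-hand side of length ≥ 3 by chaining fresh nonterminals (Y1, Y2, …): affected rules were P → X1 X1 E.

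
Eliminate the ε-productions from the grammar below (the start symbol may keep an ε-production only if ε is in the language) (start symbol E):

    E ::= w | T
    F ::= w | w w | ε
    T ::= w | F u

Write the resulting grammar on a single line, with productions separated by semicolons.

E ::= w | T; F ::= w | w w; T ::= w | F u | u

The nullable symbols are {F}.
ε ∉ L(G), so no ε-production is kept.
Add the nullable-subset variants: T → F u gives F u | u.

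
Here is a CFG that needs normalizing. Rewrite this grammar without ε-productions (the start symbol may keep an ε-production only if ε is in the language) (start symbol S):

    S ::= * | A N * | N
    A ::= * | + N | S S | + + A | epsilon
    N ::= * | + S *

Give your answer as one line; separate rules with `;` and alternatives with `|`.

S ::= * | A N * | N * | N; A ::= * | + N | S S | + + A | + +; N ::= * | + S *

Nullable set = {A}.
ε ∉ L(G), so no ε-production is kept.
Add the nullable-subset variants: S → A N * gives A N * | N *. A → + + A gives + + A | + +.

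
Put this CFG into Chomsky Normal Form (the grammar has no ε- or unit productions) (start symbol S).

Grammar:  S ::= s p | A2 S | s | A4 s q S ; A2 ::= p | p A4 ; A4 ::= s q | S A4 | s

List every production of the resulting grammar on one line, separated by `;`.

S ::= X1 X2 | A2 S | s | A4 Y1; A2 ::= p | X2 A4; A4 ::= X1 X3 | S A4 | s; X1 ::= s; X2 ::= p; X3 ::= q; Y1 ::= X1 Y2; Y2 ::= X3 S

Introduce a nonterminal for each terminal appearing in a rule of length ≥ 2: X1 → s, X2 → p, X3 → q.
Binarize each right-hand side of length ≥ 3 by chaining fresh nonterminals (Y1, Y2, …): affected rules were S → A4 X1 X3 S.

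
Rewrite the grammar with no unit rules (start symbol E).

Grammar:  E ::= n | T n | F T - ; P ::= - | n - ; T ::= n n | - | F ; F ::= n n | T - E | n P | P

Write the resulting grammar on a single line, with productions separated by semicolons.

E ::= n | T n | F T -; P ::= - | n -; T ::= n n | T - E | n P | - | n -; F ::= n n | T - E | n P | - | n -

Unit pairs: F ⇒* {P}; T ⇒* {F, P}.
Replace each nonterminal's rules with the union of the non-unit rules of every nonterminal it unit-derives.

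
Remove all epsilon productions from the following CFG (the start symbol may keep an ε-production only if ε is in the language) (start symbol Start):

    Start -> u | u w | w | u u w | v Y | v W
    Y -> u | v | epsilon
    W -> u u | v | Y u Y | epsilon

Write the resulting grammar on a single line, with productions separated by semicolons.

Nullable nonterminals: {W, Y}.
ε ∉ L(G), so no ε-production is kept.
Add the nullable-subset variants: Start → v Y gives v Y | v. W → Y u Y gives Y u Y | Y u | u Y | u.

Start -> u | u w | w | u u w | v Y | v | v W; Y -> u | v; W -> u u | v | Y u Y | Y u | u Y | u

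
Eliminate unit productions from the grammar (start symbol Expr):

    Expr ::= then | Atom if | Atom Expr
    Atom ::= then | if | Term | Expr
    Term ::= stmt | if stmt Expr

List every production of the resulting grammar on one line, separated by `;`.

Expr ::= then | Atom if | Atom Expr; Atom ::= stmt | if stmt Expr | then | if | Atom if | Atom Expr; Term ::= stmt | if stmt Expr

Unit pairs: Atom ⇒* {Expr, Term}.
Replace each nonterminal's rules with the union of the non-unit rules of every nonterminal it unit-derives.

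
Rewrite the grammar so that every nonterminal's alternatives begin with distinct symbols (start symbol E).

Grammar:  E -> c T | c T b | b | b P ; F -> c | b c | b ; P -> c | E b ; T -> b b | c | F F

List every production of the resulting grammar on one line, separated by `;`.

E has alternatives sharing prefix 'c T': factor to E → c T E' with E' → ε | b.
E has alternatives sharing prefix 'b': factor to E → b E'' with E'' → ε | P.
F has alternatives sharing prefix 'b': factor to F → b F' with F' → c | ε.

E -> c T E' | b E''; F -> c | b F'; P -> c | E b; T -> b b | c | F F; E' -> ε | b; E'' -> ε | P; F' -> c | ε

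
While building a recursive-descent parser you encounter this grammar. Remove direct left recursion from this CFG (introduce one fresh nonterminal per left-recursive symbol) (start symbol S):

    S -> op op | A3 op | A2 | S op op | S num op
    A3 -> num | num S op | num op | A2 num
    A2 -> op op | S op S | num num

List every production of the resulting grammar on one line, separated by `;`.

S -> op op S' | A3 op S' | A2 S'; A3 -> num | num S op | num op | A2 num; A2 -> op op | S op S | num num; S' -> op op S' | num op S' | ε

S is directly left-recursive.
For S: α = {op op, num op}, β = {op op, A3 op, A2}. Rewrite as S → β S' and S' → α S' | ε.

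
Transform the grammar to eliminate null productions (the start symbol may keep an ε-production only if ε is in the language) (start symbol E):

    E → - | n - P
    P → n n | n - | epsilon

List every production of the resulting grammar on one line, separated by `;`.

E → - | n - P | n -; P → n n | n -

The nullable symbols are {P}.
ε ∉ L(G), so no ε-production is kept.
Expand every rule over subsets of its nullable positions: E → n - P gives n - P | n -.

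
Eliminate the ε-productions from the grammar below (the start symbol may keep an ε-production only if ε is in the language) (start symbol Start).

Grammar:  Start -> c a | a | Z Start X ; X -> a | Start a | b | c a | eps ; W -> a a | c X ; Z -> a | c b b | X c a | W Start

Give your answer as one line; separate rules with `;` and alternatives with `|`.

Start -> c a | a | Z Start X | Z Start; X -> a | Start a | b | c a; W -> a a | c X | c; Z -> a | c b b | X c a | c a | W Start

Nullable set = {X}.
ε ∉ L(G), so no ε-production is kept.
Add the nullable-subset variants: Start → Z Start X gives Z Start X | Z Start. W → c X gives c X | c. Z → X c a gives X c a | c a.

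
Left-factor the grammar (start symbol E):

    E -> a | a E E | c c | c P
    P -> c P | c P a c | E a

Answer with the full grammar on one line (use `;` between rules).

E has alternatives sharing prefix 'a': factor to E → a E' with E' → ε | E E.
E has alternatives sharing prefix 'c': factor to E → c E'' with E'' → c | P.
P has alternatives sharing prefix 'c P': factor to P → c P P' with P' → ε | a c.

E -> a E' | c E''; P -> E a | c P P'; E' -> epsilon | E E; E'' -> c | P; P' -> epsilon | a c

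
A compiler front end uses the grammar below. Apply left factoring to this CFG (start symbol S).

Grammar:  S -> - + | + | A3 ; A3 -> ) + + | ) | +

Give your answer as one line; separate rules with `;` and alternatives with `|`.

S -> - + | + | A3; A3 -> + | ) A3'; A3' -> + + | eps

A3 has alternatives sharing prefix ')': factor to A3 → ) A3' with A3' → + + | ε.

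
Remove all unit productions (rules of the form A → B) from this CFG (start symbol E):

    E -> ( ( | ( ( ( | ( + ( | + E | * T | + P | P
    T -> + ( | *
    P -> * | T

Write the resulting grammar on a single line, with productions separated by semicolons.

E -> ( ( | ( ( ( | ( + ( | + E | * T | + P | * | + (; T -> + ( | *; P -> * | + (

Unit pairs: E ⇒* {P, T}; P ⇒* {T}.
For each unit pair (A, B), copy every non-unit production of B to A, then drop all unit productions.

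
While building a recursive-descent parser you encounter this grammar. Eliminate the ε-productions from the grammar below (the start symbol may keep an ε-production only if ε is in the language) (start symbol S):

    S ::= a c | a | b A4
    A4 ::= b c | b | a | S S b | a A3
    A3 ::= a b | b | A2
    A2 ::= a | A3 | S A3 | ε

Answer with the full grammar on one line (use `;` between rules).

S ::= a c | a | b A4; A4 ::= b c | b | a | S S b | a A3; A3 ::= a b | b | A2; A2 ::= a | A3 | S A3 | S

The nullable symbols are {A2, A3}.
ε ∉ L(G), so no ε-production is kept.
Expand every rule over subsets of its nullable positions: A2 → S A3 gives S A3 | S.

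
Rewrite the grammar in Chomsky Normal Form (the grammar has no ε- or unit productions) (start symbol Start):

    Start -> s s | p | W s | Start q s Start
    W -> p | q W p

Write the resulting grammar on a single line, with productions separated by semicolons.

Start -> X1 X1 | p | W X1 | Start Y1; W -> p | X2 Y3; X1 -> s; X2 -> q; X3 -> p; Y1 -> X2 Y2; Y2 -> X1 Start; Y3 -> W X3

Introduce a nonterminal for each terminal appearing in a rule of length ≥ 2: X1 → s, X2 → q, X3 → p.
Binarize each right-hand side of length ≥ 3 by chaining fresh nonterminals (Y1, Y2, …): affected rules were Start → Start X2 X1 Start; W → X2 W X3.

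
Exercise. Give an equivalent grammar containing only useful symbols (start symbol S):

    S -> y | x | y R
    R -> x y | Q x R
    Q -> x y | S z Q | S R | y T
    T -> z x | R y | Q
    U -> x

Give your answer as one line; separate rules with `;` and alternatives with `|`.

S -> y | x | y R; R -> x y | Q x R; Q -> x y | S z Q | S R | y T; T -> z x | R y | Q

Generating nonterminals: {Q, R, S, T, U}.
Reachable from S after that: {Q, R, S, T}.
Removed useless symbols: {U} and every production mentioning them.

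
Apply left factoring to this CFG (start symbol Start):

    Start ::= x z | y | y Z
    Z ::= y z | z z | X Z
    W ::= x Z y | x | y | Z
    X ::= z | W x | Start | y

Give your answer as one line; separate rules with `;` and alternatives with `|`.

Start has alternatives sharing prefix 'y': factor to Start → y Start1 with Start1 → ε | Z.
W has alternatives sharing prefix 'x': factor to W → x W1 with W1 → Z y | ε.

Start ::= x z | y Start1; Z ::= y z | z z | X Z; W ::= y | Z | x W1; X ::= z | W x | Start | y; Start1 ::= ε | Z; W1 ::= Z y | ε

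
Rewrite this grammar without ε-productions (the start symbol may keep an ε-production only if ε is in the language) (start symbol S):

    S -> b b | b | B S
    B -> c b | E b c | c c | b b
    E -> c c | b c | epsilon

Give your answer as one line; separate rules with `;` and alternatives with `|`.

Nullable set = {E}.
ε ∉ L(G), so no ε-production is kept.
Add the nullable-subset variants: B → E b c gives E b c | b c.

S -> b b | b | B S; B -> c b | E b c | b c | c c | b b; E -> c c | b c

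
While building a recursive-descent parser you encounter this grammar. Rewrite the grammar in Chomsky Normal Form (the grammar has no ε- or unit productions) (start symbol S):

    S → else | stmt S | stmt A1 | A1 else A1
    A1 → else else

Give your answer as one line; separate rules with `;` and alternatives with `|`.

Introduce a nonterminal for each terminal appearing in a rule of length ≥ 2: X1 → stmt, X2 → else.
Binarize each right-hand side of length ≥ 3 by chaining fresh nonterminals (Y1, Y2, …): affected rules were S → A1 X2 A1.

S → else | X1 S | X1 A1 | A1 Y1; A1 → X2 X2; X1 → stmt; X2 → else; Y1 → X2 A1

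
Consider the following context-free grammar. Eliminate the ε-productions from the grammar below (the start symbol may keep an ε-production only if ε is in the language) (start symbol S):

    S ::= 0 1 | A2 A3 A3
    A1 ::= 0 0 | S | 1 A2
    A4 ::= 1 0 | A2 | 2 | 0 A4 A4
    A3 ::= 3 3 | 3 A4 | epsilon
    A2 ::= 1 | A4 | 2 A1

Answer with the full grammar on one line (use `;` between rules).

The nullable symbols are {A3}.
ε ∉ L(G), so no ε-production is kept.
Expand every rule over subsets of its nullable positions: S → A2 A3 A3 gives A2 A3 A3 | A2 A3 | A2.

S ::= 0 1 | A2 A3 A3 | A2 A3 | A2; A1 ::= 0 0 | S | 1 A2; A4 ::= 1 0 | A2 | 2 | 0 A4 A4; A3 ::= 3 3 | 3 A4; A2 ::= 1 | A4 | 2 A1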